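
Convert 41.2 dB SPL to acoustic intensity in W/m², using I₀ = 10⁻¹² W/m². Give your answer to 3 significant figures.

I = I₀·10^(L/10) = 10⁻¹² × 10^(41.2/10) = 10^(-7.880).

1.32e-08 W/m²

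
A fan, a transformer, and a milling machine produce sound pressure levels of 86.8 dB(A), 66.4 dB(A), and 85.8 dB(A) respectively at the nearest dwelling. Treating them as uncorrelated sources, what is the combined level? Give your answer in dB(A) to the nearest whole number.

Incoherent sources combine by intensity addition: L_total = 10·log₁₀(Σ 10^(L_i/10)).
Σ 10^(L/10) = 10^(86.8/10) + 10^(66.4/10) + 10^(85.8/10) = 8.632e+08.
L_total = 10·log₁₀(8.632e+08) = 89.36 dB(A).

89 dB(A)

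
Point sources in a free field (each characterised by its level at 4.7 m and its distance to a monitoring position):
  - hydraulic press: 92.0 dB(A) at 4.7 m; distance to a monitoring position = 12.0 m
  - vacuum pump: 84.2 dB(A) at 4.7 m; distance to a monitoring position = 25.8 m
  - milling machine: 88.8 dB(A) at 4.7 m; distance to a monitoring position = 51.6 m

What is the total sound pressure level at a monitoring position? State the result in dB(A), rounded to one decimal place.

Propagate each source to the receiver with L = L_ref − 20·log₁₀(r/r_ref), then add intensities.
hydraulic press: 92.0 − 20·log₁₀(12.0/4.7) = 92.0 − 8.14 = 83.86 dB(A).
vacuum pump: 84.2 − 20·log₁₀(25.8/4.7) = 84.2 − 14.79 = 69.41 dB(A).
milling machine: 88.8 − 20·log₁₀(51.6/4.7) = 88.8 − 20.81 = 67.99 dB(A).
Σ 10^(L/10) = 2.581e+08 → L_total = 10·log₁₀(2.581e+08) = 84.12 dB(A).

84.1 dB(A)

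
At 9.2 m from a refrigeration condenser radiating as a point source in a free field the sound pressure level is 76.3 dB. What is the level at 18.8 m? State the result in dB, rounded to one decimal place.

70.1 dB

Spherical spreading from a point source gives a 20·log₁₀(r₂/r₁) drop.
L₂ = 76.3 − 20·log₁₀(18.8/9.2) = 76.3 − 6.207 = 70.09 dB.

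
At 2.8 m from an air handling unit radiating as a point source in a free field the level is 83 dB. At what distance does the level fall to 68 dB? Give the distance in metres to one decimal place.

The 15.0 dB drop corresponds to a distance ratio of 10^(15.0/20) for a point source.
r₂ = 2.8·10^((83−68)/20) = 2.8·10^(15.0/20) = 15.75 m.

15.7 m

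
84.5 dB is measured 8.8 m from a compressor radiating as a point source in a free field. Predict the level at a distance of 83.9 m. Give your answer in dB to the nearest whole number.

Point-source attenuation: ΔL = 20·log₁₀(r₂/r₁) = 20·log₁₀(83.9/8.8) = 19.586 dB.
L₂ = 84.5 − 20·log₁₀(83.9/8.8) = 84.5 − 19.586 = 64.91 dB.

65 dB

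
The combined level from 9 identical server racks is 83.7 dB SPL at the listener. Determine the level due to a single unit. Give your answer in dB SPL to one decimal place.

For N identical incoherent sources L_total = L₁ + 10·log₁₀ N, so L₁ = 83.7 − 10·log₁₀(9) = 83.7 − 9.542.

74.2 dB SPL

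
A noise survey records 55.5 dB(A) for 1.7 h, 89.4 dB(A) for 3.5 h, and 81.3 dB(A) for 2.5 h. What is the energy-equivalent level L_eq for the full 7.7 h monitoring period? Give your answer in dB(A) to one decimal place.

Weight each interval's intensity by its duration and average over T = 7.7 h:
Σ tᵢ·10^(Lᵢ/10) = 1.7·10^(55.5/10) + 3.5·10^(89.4/10) + 2.5·10^(81.3/10) = 3.386e+09.
L_eq = 10·log₁₀(3.386e+09/7.7) = 86.43 dB(A).

86.4 dB(A)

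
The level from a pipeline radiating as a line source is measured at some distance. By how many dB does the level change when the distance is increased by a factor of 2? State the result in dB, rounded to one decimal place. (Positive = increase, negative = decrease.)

-3.0 dB

Line-source spreading: ΔL = −10·log₁₀(r₂/r₁).
ΔL = −10·log₁₀(2) = -3.01 dB.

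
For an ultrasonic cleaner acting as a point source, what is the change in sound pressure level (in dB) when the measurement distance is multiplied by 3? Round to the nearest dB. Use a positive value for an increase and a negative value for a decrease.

-10 dB

Point-source spreading: ΔL = −20·log₁₀(r₂/r₁).
ΔL = −20·log₁₀(3) = -9.54 dB.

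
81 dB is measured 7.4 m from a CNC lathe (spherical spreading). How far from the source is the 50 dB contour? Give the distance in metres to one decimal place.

The 31.0 dB drop corresponds to a distance ratio of 10^(31.0/20) for a point source.
r₂ = 7.4·10^((81−50)/20) = 7.4·10^(31.0/20) = 262.56 m.

262.6 m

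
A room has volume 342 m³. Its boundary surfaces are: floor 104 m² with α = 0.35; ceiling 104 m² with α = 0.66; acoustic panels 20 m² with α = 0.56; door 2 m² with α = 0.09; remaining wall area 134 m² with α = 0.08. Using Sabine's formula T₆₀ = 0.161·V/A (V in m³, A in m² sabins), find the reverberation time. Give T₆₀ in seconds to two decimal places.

Summing Sᵢαᵢ: 104·0.35 + 104·0.66 + 20·0.56 + 2·0.09 + 134·0.08 = 127.14 m².
T₆₀ = 0.161·V/A = 0.161·342/127.14 = 0.433 s.

0.43 s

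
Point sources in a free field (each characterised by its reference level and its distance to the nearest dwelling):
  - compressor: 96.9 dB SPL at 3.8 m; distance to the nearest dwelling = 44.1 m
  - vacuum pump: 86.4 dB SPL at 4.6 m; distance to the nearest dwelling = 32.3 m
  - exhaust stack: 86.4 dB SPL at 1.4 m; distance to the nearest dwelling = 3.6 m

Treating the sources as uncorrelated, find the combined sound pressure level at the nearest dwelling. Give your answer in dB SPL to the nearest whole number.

Propagate each source to the receiver with L = L_ref − 20·log₁₀(r/r_ref), then add intensities.
compressor: 96.9 − 20·log₁₀(44.1/3.8) = 96.9 − 21.29 = 75.61 dB SPL.
vacuum pump: 86.4 − 20·log₁₀(32.3/4.6) = 86.4 − 16.93 = 69.47 dB SPL.
exhaust stack: 86.4 − 20·log₁₀(3.6/1.4) = 86.4 − 8.20 = 78.20 dB SPL.
Σ 10^(L/10) = 1.112e+08 → L_total = 10·log₁₀(1.112e+08) = 80.46 dB SPL.

80 dB SPL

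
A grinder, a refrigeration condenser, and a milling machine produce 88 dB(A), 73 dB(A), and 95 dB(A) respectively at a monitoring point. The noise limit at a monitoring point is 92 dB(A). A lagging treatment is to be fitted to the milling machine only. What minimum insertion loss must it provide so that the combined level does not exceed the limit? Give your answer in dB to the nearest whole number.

Everything except the milling machine sums to 10^(88/10) + 10^(73/10) = 6.509e+08 in linear terms, 88.14 dB(A).
To meet 92 dB(A) overall, the treated milling machine may contribute at most 10^(92/10) − 6.509e+08 = 9.340e+08, i.e. 89.70 dB(A).
So the milling machine must be reduced from 95 to 89.70 dB(A): IL = 5.30 dB.

5 dB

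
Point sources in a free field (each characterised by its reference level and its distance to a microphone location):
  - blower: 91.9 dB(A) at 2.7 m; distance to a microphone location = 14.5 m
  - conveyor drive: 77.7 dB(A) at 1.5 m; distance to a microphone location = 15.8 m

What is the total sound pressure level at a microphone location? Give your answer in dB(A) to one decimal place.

Propagate each source to the receiver with L = L_ref − 20·log₁₀(r/r_ref), then add intensities.
blower: 91.9 − 20·log₁₀(14.5/2.7) = 91.9 − 14.60 = 77.30 dB(A).
conveyor drive: 77.7 − 20·log₁₀(15.8/1.5) = 77.7 − 20.45 = 57.25 dB(A).
Σ 10^(L/10) = 5.423e+07 → L_total = 10·log₁₀(5.423e+07) = 77.34 dB(A).

77.3 dB(A)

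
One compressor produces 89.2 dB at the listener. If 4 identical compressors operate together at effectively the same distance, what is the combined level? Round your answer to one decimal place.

95.2 dB

L_total = L₁ + 10·log₁₀ N for N identical incoherent sources.
L_total = 89.2 + 10·log₁₀(4) = 89.2 + 6.021 = 95.22 dB.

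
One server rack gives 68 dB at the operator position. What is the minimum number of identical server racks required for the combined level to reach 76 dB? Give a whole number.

7

The shortfall is 76 − 68 = 8.0 dB, and N units add 10·log₁₀ N, so need 10·log₁₀ N ≥ 8.0.
N ≥ 10^(8.0/10) = 6.310, so N = 7.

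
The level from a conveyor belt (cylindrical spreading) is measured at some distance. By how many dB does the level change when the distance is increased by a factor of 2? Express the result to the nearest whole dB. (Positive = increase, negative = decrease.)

-3 dB

Line-source spreading: ΔL = −10·log₁₀(r₂/r₁).
ΔL = −10·log₁₀(2) = -3.01 dB.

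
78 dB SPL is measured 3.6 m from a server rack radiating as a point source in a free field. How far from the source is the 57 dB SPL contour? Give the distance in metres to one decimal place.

40.4 m

For a point source L₁ − L₂ = 20·log₁₀(r₂/r₁), so r₂ = r₁·10^((L₁−L₂)/20).
r₂ = 3.6·10^((78−57)/20) = 3.6·10^(21.0/20) = 40.39 m.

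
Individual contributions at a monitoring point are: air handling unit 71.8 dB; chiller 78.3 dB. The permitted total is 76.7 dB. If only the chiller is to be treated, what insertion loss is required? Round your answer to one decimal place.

Fixed contribution from the other source: Σ 10^(L/10) = 10^(71.8/10) = 1.514e+07 (71.80 dB).
The limit corresponds to 10^(76.7/10) = 4.677e+07; subtracting the fixed part leaves 3.164e+07 for the chiller, i.e. 75.00 dB.
So the chiller must be reduced from 78.3 to 75.00 dB: IL = 3.30 dB.

3.3 dB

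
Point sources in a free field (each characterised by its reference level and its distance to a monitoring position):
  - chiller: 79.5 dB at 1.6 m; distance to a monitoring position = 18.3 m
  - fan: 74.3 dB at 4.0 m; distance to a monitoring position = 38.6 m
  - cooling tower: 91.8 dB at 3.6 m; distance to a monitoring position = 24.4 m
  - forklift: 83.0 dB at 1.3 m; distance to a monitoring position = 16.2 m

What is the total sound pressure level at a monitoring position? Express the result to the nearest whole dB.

Propagate each source to the receiver with L = L_ref − 20·log₁₀(r/r_ref), then add intensities.
chiller: 79.5 − 20·log₁₀(18.3/1.6) = 79.5 − 21.17 = 58.33 dB.
fan: 74.3 − 20·log₁₀(38.6/4.0) = 74.3 − 19.69 = 54.61 dB.
cooling tower: 91.8 − 20·log₁₀(24.4/3.6) = 91.8 − 16.62 = 75.18 dB.
forklift: 83.0 − 20·log₁₀(16.2/1.3) = 83.0 − 21.91 = 61.09 dB.
Σ 10^(L/10) = 3.520e+07 → L_total = 10·log₁₀(3.520e+07) = 75.47 dB.

75 dB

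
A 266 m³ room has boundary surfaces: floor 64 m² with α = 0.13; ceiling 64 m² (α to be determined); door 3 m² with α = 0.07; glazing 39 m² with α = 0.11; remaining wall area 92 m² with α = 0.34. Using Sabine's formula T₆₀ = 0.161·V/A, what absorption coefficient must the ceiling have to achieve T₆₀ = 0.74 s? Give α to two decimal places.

A = 0.161·V/T₆₀ = 0.161·266/0.74 = 57.87 m² sabins.
Absorption from the other surfaces = 64·0.13 + 3·0.07 + 39·0.11 + 92·0.34 = 44.10 m², so the ceiling must supply 13.77 m² over 64 m².
α = 13.77/64 = 0.215.

0.22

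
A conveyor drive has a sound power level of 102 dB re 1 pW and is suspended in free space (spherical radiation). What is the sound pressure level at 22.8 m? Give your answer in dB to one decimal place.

L_p = L_w − 10·log₁₀(4π·r²) with r = 22.8 m.
4π·r² = 6533 m², 10·log₁₀ of that is 38.151 dB.
L_p = 102 − 38.151 = 63.85 dB.

63.8 dB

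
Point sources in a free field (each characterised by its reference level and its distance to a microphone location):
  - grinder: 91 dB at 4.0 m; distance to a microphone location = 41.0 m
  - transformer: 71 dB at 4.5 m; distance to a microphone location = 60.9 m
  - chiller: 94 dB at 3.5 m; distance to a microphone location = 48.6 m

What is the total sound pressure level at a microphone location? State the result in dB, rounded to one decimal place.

74.0 dB

First find each source's level at the receiver (point-source: −20·log₁₀(r/r_ref)), then combine on an intensity basis.
grinder: 91 − 20·log₁₀(41.0/4.0) = 91 − 20.21 = 70.79 dB.
transformer: 71 − 20·log₁₀(60.9/4.5) = 71 − 22.63 = 48.37 dB.
chiller: 94 − 20·log₁₀(48.6/3.5) = 94 − 22.85 = 71.15 dB.
Σ 10^(L/10) = 2.508e+07 → L_total = 10·log₁₀(2.508e+07) = 73.99 dB.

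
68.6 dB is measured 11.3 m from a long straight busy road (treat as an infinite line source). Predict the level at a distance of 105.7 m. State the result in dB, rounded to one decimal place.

For a line source, L₂ = L₁ − 10·log₁₀(r₂/r₁).
L₂ = 68.6 − 10·log₁₀(105.7/11.3) = 68.6 − 9.710 = 58.89 dB.

58.9 dB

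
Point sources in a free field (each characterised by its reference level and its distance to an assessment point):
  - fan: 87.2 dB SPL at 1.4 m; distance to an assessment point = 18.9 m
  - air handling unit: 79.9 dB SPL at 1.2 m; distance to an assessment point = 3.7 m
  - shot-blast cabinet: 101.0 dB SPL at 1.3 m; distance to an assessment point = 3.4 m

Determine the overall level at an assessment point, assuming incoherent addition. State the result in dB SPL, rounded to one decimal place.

92.7 dB SPL

First find each source's level at the receiver (point-source: −20·log₁₀(r/r_ref)), then combine on an intensity basis.
fan: 87.2 − 20·log₁₀(18.9/1.4) = 87.2 − 22.61 = 64.59 dB SPL.
air handling unit: 79.9 − 20·log₁₀(3.7/1.2) = 79.9 − 9.78 = 70.12 dB SPL.
shot-blast cabinet: 101.0 − 20·log₁₀(3.4/1.3) = 101.0 − 8.35 = 92.65 dB SPL.
Σ 10^(L/10) = 1.854e+09 → L_total = 10·log₁₀(1.854e+09) = 92.68 dB SPL.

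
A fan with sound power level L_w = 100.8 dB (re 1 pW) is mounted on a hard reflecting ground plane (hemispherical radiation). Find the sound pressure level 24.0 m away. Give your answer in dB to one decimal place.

The power spreads over a hemisphere of area 2π·r², so L_p = L_w − 10·log₁₀(2π·r²).
2π·r² = 3619 m², 10·log₁₀ of that is 35.586 dB.
L_p = 100.8 − 35.586 = 65.21 dB.

65.2 dB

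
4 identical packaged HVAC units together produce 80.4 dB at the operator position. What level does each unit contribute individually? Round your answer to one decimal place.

74.4 dB

4 equal contributions raise the level by 10·log₁₀ 4 = 6.021 dB, so each unit alone gives 80.4 − 6.021.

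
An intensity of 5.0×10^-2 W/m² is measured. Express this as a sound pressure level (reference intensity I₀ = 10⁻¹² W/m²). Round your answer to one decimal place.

Dividing by I₀ shifts the exponent by 12: I/I₀ = 5.0×10^10.
L = 10·(0.6990 + 10) = 106.99 dB.

107.0 dB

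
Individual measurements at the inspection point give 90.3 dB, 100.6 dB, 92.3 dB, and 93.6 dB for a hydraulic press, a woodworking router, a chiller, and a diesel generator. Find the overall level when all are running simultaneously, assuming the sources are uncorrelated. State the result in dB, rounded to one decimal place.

102.2 dB

Incoherent sources combine by intensity addition: L_total = 10·log₁₀(Σ 10^(L_i/10)).
Σ 10^(L/10) = 10^(90.3/10) + 10^(100.6/10) + 10^(92.3/10) + 10^(93.6/10) = 1.654e+10.
L_total = 10·log₁₀(1.654e+10) = 102.19 dB.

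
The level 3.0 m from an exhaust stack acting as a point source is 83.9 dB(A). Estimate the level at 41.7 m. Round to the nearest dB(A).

61 dB(A)

For a point source, L₂ = L₁ − 20·log₁₀(r₂/r₁).
L₂ = 83.9 − 20·log₁₀(41.7/3.0) = 83.9 − 22.860 = 61.04 dB(A).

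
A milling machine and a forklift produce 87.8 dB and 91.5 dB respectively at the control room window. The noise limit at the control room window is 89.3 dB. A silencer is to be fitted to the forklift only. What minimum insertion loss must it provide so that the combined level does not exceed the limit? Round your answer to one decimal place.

7.5 dB

The untreated sources together contribute 10^(87.8/10) = 6.026e+08, i.e. 87.80 dB.
The limit corresponds to 10^(89.3/10) = 8.511e+08; subtracting the fixed part leaves 2.486e+08 for the forklift, i.e. 83.95 dB.
Required insertion loss = 91.5 − 83.95 = 7.55 dB.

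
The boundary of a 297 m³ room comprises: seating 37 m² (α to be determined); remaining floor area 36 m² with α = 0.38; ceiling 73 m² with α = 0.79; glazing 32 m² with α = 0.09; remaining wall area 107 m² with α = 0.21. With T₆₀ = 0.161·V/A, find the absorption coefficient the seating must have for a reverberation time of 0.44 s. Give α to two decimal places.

0.32

From T₆₀ = 0.161·V/A, the target T₆₀ = 0.44 s needs A = 0.161·297/0.44 = 108.67 m².
Absorption from the other surfaces = 36·0.38 + 73·0.79 + 32·0.09 + 107·0.21 = 96.70 m², so the seating must supply 11.97 m² over 37 m².
α = 11.97/37 = 0.324.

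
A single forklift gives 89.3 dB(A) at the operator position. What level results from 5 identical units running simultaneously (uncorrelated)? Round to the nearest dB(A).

L_total = L₁ + 10·log₁₀ N for N identical incoherent sources.
L_total = 89.3 + 10·log₁₀(5) = 89.3 + 6.990 = 96.29 dB(A).

96 dB(A)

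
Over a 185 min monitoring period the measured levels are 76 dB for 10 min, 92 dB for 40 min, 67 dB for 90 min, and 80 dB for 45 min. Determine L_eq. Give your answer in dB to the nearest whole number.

Weight each interval's intensity by its duration and average over T = 185 min:
Σ tᵢ·10^(Lᵢ/10) = 10·10^(76/10) + 40·10^(92/10) + 90·10^(67/10) + 45·10^(80/10) = 6.874e+10.
L_eq = 10·log₁₀(6.874e+10/185) = 85.70 dB.

86 dB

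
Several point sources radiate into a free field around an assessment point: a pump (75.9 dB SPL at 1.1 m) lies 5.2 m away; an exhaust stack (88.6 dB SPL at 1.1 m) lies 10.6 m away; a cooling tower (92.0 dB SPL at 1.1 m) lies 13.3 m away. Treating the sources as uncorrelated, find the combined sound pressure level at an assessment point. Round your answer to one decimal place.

First find each source's level at the receiver (point-source: −20·log₁₀(r/r_ref)), then combine on an intensity basis.
pump: 75.9 − 20·log₁₀(5.2/1.1) = 75.9 − 13.49 = 62.41 dB SPL.
exhaust stack: 88.6 − 20·log₁₀(10.6/1.1) = 88.6 − 19.68 = 68.92 dB SPL.
cooling tower: 92.0 − 20·log₁₀(13.3/1.1) = 92.0 − 21.65 = 70.35 dB SPL.
Σ 10^(L/10) = 2.038e+07 → L_total = 10·log₁₀(2.038e+07) = 73.09 dB SPL.

73.1 dB SPL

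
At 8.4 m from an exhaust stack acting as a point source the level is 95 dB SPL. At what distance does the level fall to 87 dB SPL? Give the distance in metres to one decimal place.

21.1 m

Point-source spreading drops the level by 20·log₁₀(r₂/r₁); inverting, r₂/r₁ = 10^(ΔL/20).
r₂ = 8.4·10^((95−87)/20) = 8.4·10^(8.0/20) = 21.10 m.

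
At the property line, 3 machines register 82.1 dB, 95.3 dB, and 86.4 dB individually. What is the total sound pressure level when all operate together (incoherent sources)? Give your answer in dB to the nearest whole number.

96 dB

Incoherent sources combine by intensity addition: L_total = 10·log₁₀(Σ 10^(L_i/10)).
Σ 10^(L/10) = 10^(82.1/10) + 10^(95.3/10) + 10^(86.4/10) = 3.987e+09.
L_total = 10·log₁₀(3.987e+09) = 96.01 dB.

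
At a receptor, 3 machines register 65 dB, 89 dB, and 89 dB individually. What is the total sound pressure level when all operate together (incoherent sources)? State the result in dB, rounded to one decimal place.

For uncorrelated sources the intensities add, so convert each level to linear form, sum, and take 10·log₁₀ of the total.
Σ 10^(L/10) = 10^(65/10) + 10^(89/10) + 10^(89/10) = 1.592e+09.
L_total = 10·log₁₀(1.592e+09) = 92.02 dB.

92.0 dB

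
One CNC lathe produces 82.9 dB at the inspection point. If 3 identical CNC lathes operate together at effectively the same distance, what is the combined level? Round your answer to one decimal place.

87.7 dB

With 3 equal, uncorrelated contributions the intensity is 3× that of one unit, giving a rise of 10·log₁₀ 3.
L_total = 82.9 + 10·log₁₀(3) = 82.9 + 4.771 = 87.67 dB.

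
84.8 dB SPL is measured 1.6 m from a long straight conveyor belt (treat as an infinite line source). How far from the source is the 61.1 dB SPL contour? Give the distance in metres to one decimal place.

375.1 m

The 23.7 dB drop corresponds to a distance ratio of 10^(23.7/10) for a line source.
r₂ = 1.6·10^((84.8−61.1)/10) = 1.6·10^(23.7/10) = 375.08 m.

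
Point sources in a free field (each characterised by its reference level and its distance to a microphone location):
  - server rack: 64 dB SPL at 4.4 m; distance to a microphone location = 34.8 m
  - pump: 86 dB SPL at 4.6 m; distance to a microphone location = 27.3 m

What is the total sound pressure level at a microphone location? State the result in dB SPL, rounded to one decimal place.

70.5 dB SPL

Apply inverse-square spreading to bring every level to the receiver, then sum 10^(L/10).
server rack: 64 − 20·log₁₀(34.8/4.4) = 64 − 17.96 = 46.04 dB SPL.
pump: 86 − 20·log₁₀(27.3/4.6) = 86 − 15.47 = 70.53 dB SPL.
Σ 10^(L/10) = 1.134e+07 → L_total = 10·log₁₀(1.134e+07) = 70.55 dB SPL.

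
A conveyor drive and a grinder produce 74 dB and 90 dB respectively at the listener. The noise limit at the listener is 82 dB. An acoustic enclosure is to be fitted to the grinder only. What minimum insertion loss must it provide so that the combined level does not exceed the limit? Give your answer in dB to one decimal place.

8.7 dB

Everything except the grinder sums to 10^(74/10) = 2.512e+07 in linear terms, 74.00 dB.
The limit corresponds to 10^(82/10) = 1.585e+08; subtracting the fixed part leaves 1.334e+08 for the grinder, i.e. 81.25 dB.
Required insertion loss = 90 − 81.25 = 8.75 dB.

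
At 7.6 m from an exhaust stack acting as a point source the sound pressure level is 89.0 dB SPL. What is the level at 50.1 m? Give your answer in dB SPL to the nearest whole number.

For a point source, L₂ = L₁ − 20·log₁₀(r₂/r₁).
L₂ = 89.0 − 20·log₁₀(50.1/7.6) = 89.0 − 16.380 = 72.62 dB SPL.

73 dB SPL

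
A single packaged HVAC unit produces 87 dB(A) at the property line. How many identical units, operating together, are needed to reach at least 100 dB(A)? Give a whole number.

20

Need L₁ + 10·log₁₀ N ≥ 100, i.e. log₁₀ N ≥ 1.30.
N ≥ 10^(13.0/10) = 19.953, so N = 20.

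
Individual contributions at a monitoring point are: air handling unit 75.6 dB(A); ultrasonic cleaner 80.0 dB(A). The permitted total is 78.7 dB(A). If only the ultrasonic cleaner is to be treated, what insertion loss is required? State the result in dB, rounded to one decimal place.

4.2 dB

Fixed contribution from the other source: Σ 10^(L/10) = 10^(75.6/10) = 3.631e+07 (75.60 dB(A)).
To meet 78.7 dB(A) overall, the treated ultrasonic cleaner may contribute at most 10^(78.7/10) − 3.631e+07 = 3.782e+07, i.e. 75.78 dB(A).
So the ultrasonic cleaner must be reduced from 80.0 to 75.78 dB(A): IL = 4.22 dB.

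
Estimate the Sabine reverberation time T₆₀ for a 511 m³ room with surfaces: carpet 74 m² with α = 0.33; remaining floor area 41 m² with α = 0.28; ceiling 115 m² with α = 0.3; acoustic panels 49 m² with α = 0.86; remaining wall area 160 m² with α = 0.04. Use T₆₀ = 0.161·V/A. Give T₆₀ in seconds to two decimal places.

0.69 s

Summing Sᵢαᵢ: 74·0.33 + 41·0.28 + 115·0.3 + 49·0.86 + 160·0.04 = 118.94 m².
T₆₀ = 0.161·V/A = 0.161·511/118.94 = 0.692 s.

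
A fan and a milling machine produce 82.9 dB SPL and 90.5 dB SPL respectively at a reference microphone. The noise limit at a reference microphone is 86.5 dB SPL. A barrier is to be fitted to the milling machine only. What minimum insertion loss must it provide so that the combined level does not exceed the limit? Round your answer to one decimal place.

6.5 dB

Fixed contribution from the other source: Σ 10^(L/10) = 10^(82.9/10) = 1.950e+08 (82.90 dB SPL).
To meet 86.5 dB SPL overall, the treated milling machine may contribute at most 10^(86.5/10) − 1.950e+08 = 2.517e+08, i.e. 84.01 dB SPL.
So the milling machine must be reduced from 90.5 to 84.01 dB SPL: IL = 6.49 dB.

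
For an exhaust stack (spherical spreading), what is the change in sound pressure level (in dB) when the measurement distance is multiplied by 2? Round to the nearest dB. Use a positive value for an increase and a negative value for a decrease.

-6 dB

A point source loses 6 dB per doubling of distance; generally ΔL = −20·log₁₀(r₂/r₁).
ΔL = −20·log₁₀(2) = -6.02 dB.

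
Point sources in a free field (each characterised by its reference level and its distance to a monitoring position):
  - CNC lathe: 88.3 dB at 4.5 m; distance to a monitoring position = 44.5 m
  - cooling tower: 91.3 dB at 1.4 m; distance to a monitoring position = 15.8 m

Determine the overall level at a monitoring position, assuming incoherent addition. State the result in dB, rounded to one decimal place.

First find each source's level at the receiver (point-source: −20·log₁₀(r/r_ref)), then combine on an intensity basis.
CNC lathe: 88.3 − 20·log₁₀(44.5/4.5) = 88.3 − 19.90 = 68.40 dB.
cooling tower: 91.3 − 20·log₁₀(15.8/1.4) = 91.3 − 21.05 = 70.25 dB.
Σ 10^(L/10) = 1.750e+07 → L_total = 10·log₁₀(1.750e+07) = 72.43 dB.

72.4 dB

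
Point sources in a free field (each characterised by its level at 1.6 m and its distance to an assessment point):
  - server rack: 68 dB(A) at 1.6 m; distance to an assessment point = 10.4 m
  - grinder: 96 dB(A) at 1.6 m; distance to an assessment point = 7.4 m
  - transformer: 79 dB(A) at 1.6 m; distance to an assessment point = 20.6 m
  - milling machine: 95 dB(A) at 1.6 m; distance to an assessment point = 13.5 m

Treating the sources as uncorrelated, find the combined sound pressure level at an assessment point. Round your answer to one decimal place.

Propagate each source to the receiver with L = L_ref − 20·log₁₀(r/r_ref), then add intensities.
server rack: 68 − 20·log₁₀(10.4/1.6) = 68 − 16.26 = 51.74 dB(A).
grinder: 96 − 20·log₁₀(7.4/1.6) = 96 − 13.30 = 82.70 dB(A).
transformer: 79 − 20·log₁₀(20.6/1.6) = 79 − 22.19 = 56.81 dB(A).
milling machine: 95 − 20·log₁₀(13.5/1.6) = 95 − 18.52 = 76.48 dB(A).
Σ 10^(L/10) = 2.312e+08 → L_total = 10·log₁₀(2.312e+08) = 83.64 dB(A).

83.6 dB(A)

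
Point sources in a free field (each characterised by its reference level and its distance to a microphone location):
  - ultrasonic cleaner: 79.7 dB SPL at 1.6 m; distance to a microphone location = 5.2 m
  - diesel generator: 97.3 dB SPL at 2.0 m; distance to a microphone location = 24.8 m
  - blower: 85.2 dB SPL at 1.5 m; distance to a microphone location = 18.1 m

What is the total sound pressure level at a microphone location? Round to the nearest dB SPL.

77 dB SPL

First find each source's level at the receiver (point-source: −20·log₁₀(r/r_ref)), then combine on an intensity basis.
ultrasonic cleaner: 79.7 − 20·log₁₀(5.2/1.6) = 79.7 − 10.24 = 69.46 dB SPL.
diesel generator: 97.3 − 20·log₁₀(24.8/2.0) = 97.3 − 21.87 = 75.43 dB SPL.
blower: 85.2 − 20·log₁₀(18.1/1.5) = 85.2 − 21.63 = 63.57 dB SPL.
Σ 10^(L/10) = 4.604e+07 → L_total = 10·log₁₀(4.604e+07) = 76.63 dB SPL.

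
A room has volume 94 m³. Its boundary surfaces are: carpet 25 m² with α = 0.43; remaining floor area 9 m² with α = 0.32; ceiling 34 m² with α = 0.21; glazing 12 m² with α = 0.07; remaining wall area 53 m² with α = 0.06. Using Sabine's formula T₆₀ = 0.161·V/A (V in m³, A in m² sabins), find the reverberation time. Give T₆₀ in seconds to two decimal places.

0.61 s

Total absorption A = 25·0.43 + 9·0.32 + 34·0.21 + 12·0.07 + 53·0.06 = 24.79 m² sabins.
T₆₀ = 0.161·V/A = 0.161·94/24.79 = 0.610 s.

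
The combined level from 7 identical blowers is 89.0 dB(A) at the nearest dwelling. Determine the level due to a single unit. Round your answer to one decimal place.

7 equal contributions raise the level by 10·log₁₀ 7 = 8.451 dB, so each unit alone gives 89.0 − 8.451.

80.5 dB(A)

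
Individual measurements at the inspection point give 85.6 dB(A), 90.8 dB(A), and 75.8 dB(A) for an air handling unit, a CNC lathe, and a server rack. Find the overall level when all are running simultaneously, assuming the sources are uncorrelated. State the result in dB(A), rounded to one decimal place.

92.1 dB(A)

For uncorrelated sources the intensities add, so convert each level to linear form, sum, and take 10·log₁₀ of the total.
Σ 10^(L/10) = 10^(85.6/10) + 10^(90.8/10) + 10^(75.8/10) = 1.603e+09.
L_total = 10·log₁₀(1.603e+09) = 92.05 dB(A).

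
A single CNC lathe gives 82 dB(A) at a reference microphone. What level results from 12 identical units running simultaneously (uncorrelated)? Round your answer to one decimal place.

N identical incoherent sources raise the level by 10·log₁₀ N.
L_total = 82 + 10·log₁₀(12) = 82 + 10.792 = 92.79 dB(A).

92.8 dB(A)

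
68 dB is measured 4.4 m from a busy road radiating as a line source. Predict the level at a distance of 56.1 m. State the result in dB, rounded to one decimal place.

56.9 dB

Cylindrical spreading from a line source gives a 10·log₁₀(r₂/r₁) drop.
L₂ = 68 − 10·log₁₀(56.1/4.4) = 68 − 11.055 = 56.94 dB.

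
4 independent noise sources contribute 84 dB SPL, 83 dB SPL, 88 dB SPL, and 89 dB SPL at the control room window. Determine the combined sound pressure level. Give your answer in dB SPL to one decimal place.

Incoherent sources combine by intensity addition: L_total = 10·log₁₀(Σ 10^(L_i/10)).
Σ 10^(L/10) = 10^(84/10) + 10^(83/10) + 10^(88/10) + 10^(89/10) = 1.876e+09.
L_total = 10·log₁₀(1.876e+09) = 92.73 dB SPL.

92.7 dB SPL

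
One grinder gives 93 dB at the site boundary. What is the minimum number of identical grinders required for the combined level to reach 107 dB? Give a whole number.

The shortfall is 107 − 93 = 14.0 dB, and N units add 10·log₁₀ N, so need 10·log₁₀ N ≥ 14.0.
N ≥ 10^(14.0/10) = 25.119, so N = 26.

26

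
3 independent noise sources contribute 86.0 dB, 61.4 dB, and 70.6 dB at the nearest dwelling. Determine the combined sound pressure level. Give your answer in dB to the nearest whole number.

For uncorrelated sources the intensities add, so convert each level to linear form, sum, and take 10·log₁₀ of the total.
Σ 10^(L/10) = 10^(86.0/10) + 10^(61.4/10) + 10^(70.6/10) = 4.110e+08.
L_total = 10·log₁₀(4.110e+08) = 86.14 dB.

86 dB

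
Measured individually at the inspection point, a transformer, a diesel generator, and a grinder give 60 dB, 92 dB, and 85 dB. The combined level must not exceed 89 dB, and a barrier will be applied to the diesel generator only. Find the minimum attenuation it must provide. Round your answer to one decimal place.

5.2 dB

Everything except the diesel generator sums to 10^(60/10) + 10^(85/10) = 3.172e+08 in linear terms, 85.01 dB.
To meet 89 dB overall, the treated diesel generator may contribute at most 10^(89/10) − 3.172e+08 = 4.771e+08, i.e. 86.79 dB.
Required insertion loss = 92 − 86.79 = 5.21 dB.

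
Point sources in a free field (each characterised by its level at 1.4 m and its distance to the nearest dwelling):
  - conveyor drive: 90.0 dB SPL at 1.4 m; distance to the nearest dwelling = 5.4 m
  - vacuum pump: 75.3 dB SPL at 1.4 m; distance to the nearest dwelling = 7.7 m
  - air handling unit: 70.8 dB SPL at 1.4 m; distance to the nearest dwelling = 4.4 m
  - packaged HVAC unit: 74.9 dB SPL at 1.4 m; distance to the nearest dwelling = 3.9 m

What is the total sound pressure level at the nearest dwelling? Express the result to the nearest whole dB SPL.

79 dB SPL

First find each source's level at the receiver (point-source: −20·log₁₀(r/r_ref)), then combine on an intensity basis.
conveyor drive: 90.0 − 20·log₁₀(5.4/1.4) = 90.0 − 11.73 = 78.27 dB SPL.
vacuum pump: 75.3 − 20·log₁₀(7.7/1.4) = 75.3 − 14.81 = 60.49 dB SPL.
air handling unit: 70.8 − 20·log₁₀(4.4/1.4) = 70.8 − 9.95 = 60.85 dB SPL.
packaged HVAC unit: 74.9 − 20·log₁₀(3.9/1.4) = 74.9 − 8.90 = 66.00 dB SPL.
Σ 10^(L/10) = 7.353e+07 → L_total = 10·log₁₀(7.353e+07) = 78.66 dB SPL.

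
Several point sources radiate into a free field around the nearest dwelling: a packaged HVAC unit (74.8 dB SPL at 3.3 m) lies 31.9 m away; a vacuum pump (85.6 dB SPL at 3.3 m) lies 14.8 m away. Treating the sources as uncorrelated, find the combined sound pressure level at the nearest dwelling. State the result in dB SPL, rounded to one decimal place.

Propagate each source to the receiver with L = L_ref − 20·log₁₀(r/r_ref), then add intensities.
packaged HVAC unit: 74.8 − 20·log₁₀(31.9/3.3) = 74.8 − 19.71 = 55.09 dB SPL.
vacuum pump: 85.6 − 20·log₁₀(14.8/3.3) = 85.6 − 13.03 = 72.57 dB SPL.
Σ 10^(L/10) = 1.837e+07 → L_total = 10·log₁₀(1.837e+07) = 72.64 dB SPL.

72.6 dB SPL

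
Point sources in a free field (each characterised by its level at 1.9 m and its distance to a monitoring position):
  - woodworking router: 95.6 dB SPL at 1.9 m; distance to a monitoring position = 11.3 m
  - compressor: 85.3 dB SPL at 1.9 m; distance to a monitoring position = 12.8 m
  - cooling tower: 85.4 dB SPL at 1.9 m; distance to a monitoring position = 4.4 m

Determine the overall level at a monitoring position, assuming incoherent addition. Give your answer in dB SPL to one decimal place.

82.4 dB SPL

Apply inverse-square spreading to bring every level to the receiver, then sum 10^(L/10).
woodworking router: 95.6 − 20·log₁₀(11.3/1.9) = 95.6 − 15.49 = 80.11 dB SPL.
compressor: 85.3 − 20·log₁₀(12.8/1.9) = 85.3 − 16.57 = 68.73 dB SPL.
cooling tower: 85.4 − 20·log₁₀(4.4/1.9) = 85.4 − 7.29 = 78.11 dB SPL.
Σ 10^(L/10) = 1.748e+08 → L_total = 10·log₁₀(1.748e+08) = 82.42 dB SPL.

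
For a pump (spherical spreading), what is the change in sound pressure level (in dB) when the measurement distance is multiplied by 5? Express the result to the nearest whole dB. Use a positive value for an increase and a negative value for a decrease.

A point source loses 6 dB per doubling of distance; generally ΔL = −20·log₁₀(r₂/r₁).
ΔL = −20·log₁₀(5) = -13.98 dB.

-14 dB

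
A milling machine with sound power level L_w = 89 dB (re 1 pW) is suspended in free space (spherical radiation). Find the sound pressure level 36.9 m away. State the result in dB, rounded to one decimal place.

The power spreads over a sphere of area 4π·r², so L_p = L_w − 10·log₁₀(4π·r²).
4π·r² = 1.711e+04 m², 10·log₁₀ of that is 42.333 dB.
L_p = 89 − 42.333 = 46.67 dB.

46.7 dB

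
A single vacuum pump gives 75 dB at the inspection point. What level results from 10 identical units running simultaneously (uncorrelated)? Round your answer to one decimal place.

85.0 dB

L_total = L₁ + 10·log₁₀ N for N identical incoherent sources.
L_total = 75 + 10·log₁₀(10) = 75 + 10.000 = 85.00 dB.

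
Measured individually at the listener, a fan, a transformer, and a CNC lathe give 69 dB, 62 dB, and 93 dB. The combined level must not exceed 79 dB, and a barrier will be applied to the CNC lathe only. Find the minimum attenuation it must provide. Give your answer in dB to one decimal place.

14.6 dB

Fixed contribution from the other sources: Σ 10^(L/10) = 10^(69/10) + 10^(62/10) = 9.528e+06 (69.79 dB).
The limit corresponds to 10^(79/10) = 7.943e+07; subtracting the fixed part leaves 6.990e+07 for the CNC lathe, i.e. 78.45 dB.
So the CNC lathe must be reduced from 93 to 78.45 dB: IL = 14.55 dB.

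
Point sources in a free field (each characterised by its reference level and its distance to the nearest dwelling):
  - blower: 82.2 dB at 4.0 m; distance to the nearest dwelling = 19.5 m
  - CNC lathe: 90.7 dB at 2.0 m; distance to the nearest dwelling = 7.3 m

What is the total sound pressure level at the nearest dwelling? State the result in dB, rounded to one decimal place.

Propagate each source to the receiver with L = L_ref − 20·log₁₀(r/r_ref), then add intensities.
blower: 82.2 − 20·log₁₀(19.5/4.0) = 82.2 − 13.76 = 68.44 dB.
CNC lathe: 90.7 − 20·log₁₀(7.3/2.0) = 90.7 − 11.25 = 79.45 dB.
Σ 10^(L/10) = 9.517e+07 → L_total = 10·log₁₀(9.517e+07) = 79.79 dB.

79.8 dB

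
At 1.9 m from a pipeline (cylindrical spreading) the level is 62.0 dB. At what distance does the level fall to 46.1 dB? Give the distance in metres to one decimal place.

Line-source spreading drops the level by 10·log₁₀(r₂/r₁); inverting, r₂/r₁ = 10^(ΔL/10).
r₂ = 1.9·10^((62.0−46.1)/10) = 1.9·10^(15.9/10) = 73.92 m.

73.9 m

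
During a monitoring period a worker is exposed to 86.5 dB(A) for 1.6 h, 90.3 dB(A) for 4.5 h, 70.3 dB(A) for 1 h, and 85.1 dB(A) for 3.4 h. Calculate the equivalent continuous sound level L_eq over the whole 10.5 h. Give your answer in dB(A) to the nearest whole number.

L_eq = 10·log₁₀[(1/T)·Σ tᵢ·10^(Lᵢ/10)] with T = 10.5 h.
Σ tᵢ·10^(Lᵢ/10) = 1.6·10^(86.5/10) + 4.5·10^(90.3/10) + 1·10^(70.3/10) + 3.4·10^(85.1/10) = 6.647e+09.
L_eq = 10·log₁₀(6.647e+09/10.5) = 88.01 dB(A).

88 dB(A)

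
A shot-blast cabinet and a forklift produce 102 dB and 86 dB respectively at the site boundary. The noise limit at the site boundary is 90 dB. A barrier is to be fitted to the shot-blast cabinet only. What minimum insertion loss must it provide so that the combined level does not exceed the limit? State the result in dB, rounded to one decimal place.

The untreated sources together contribute 10^(86/10) = 3.981e+08, i.e. 86.00 dB.
The limit corresponds to 10^(90/10) = 1.000e+09; subtracting the fixed part leaves 6.019e+08 for the shot-blast cabinet, i.e. 87.80 dB.
Required insertion loss = 102 − 87.80 = 14.20 dB.

14.2 dB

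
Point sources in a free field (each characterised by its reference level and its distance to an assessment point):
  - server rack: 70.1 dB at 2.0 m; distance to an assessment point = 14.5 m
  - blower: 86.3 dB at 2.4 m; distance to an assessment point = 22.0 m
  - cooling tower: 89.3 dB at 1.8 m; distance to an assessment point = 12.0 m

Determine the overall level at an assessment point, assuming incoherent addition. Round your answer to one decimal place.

73.9 dB

Apply inverse-square spreading to bring every level to the receiver, then sum 10^(L/10).
server rack: 70.1 − 20·log₁₀(14.5/2.0) = 70.1 − 17.21 = 52.89 dB.
blower: 86.3 − 20·log₁₀(22.0/2.4) = 86.3 − 19.24 = 67.06 dB.
cooling tower: 89.3 − 20·log₁₀(12.0/1.8) = 89.3 − 16.48 = 72.82 dB.
Σ 10^(L/10) = 2.442e+07 → L_total = 10·log₁₀(2.442e+07) = 73.88 dB.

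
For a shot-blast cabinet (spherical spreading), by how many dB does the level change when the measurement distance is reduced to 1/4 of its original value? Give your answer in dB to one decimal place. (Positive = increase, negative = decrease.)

+12.0 dB

With spherical spreading the level changes by −20·log₁₀(r₂/r₁).
ΔL = −20·log₁₀(0.25) = +12.04 dB.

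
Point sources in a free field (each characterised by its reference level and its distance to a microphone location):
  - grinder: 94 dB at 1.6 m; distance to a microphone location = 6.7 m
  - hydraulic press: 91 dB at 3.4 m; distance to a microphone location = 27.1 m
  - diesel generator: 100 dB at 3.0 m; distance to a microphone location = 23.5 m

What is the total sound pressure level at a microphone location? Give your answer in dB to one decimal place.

Propagate each source to the receiver with L = L_ref − 20·log₁₀(r/r_ref), then add intensities.
grinder: 94 − 20·log₁₀(6.7/1.6) = 94 − 12.44 = 81.56 dB.
hydraulic press: 91 − 20·log₁₀(27.1/3.4) = 91 − 18.03 = 72.97 dB.
diesel generator: 100 − 20·log₁₀(23.5/3.0) = 100 − 17.88 = 82.12 dB.
Σ 10^(L/10) = 3.260e+08 → L_total = 10·log₁₀(3.260e+08) = 85.13 dB.

85.1 dB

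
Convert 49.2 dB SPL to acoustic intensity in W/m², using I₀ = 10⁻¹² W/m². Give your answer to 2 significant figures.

8.3e-08 W/m²

I = I₀·10^(L/10) = 10⁻¹² × 10^(49.2/10) = 10^(-7.080).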